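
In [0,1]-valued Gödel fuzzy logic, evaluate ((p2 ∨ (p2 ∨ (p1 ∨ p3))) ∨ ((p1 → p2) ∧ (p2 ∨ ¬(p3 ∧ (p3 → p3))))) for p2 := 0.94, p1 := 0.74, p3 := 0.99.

(p1 ∨ p3) = max(0.74, 0.99) = 0.99
(p2 ∨ (p1 ∨ p3)) = max(0.94, 0.99) = 0.99
(p2 ∨ (p2 ∨ (p1 ∨ p3))) = max(0.94, 0.99) = 0.99
(p1 → p2): 0.74 ≤ 0.94, so result = 1
(p3 → p3): 0.99 ≤ 0.99, so result = 1
(p3 ∧ (p3 → p3)) = min(0.99, 1) = 0.99
¬(p3 ∧ (p3 → p3)): Gödel ¬ of 0.99 = 0 (operand ≠ 0)
(p2 ∨ ¬(p3 ∧ (p3 → p3))) = max(0.94, 0) = 0.94
((p1 → p2) ∧ (p2 ∨ ¬(p3 ∧ (p3 → p3)))) = min(1, 0.94) = 0.94
((p2 ∨ (p2 ∨ (p1 ∨ p3))) ∨ ((p1 → p2) ∧ (p2 ∨ ¬(p3 ∧ (p3 → p3))))) = max(0.99, 0.94) = 0.99

0.99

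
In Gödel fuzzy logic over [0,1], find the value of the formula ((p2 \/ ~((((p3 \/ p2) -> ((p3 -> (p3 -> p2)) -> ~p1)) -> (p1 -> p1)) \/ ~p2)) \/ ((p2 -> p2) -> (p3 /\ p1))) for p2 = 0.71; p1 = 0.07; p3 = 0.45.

(p3 \/ p2) = max(0.45, 0.71) = 0.71
(p3 -> p2): 0.45 ≤ 0.71, so result = 1
(p3 -> (p3 -> p2)): 0.45 ≤ 1, so result = 1
~p1: Gödel ¬ of 0.07 = 0 (operand ≠ 0)
((p3 -> (p3 -> p2)) -> ~p1): 1 > 0, so result = 0
((p3 \/ p2) -> ((p3 -> (p3 -> p2)) -> ~p1)): 0.71 > 0, so result = 0
(p1 -> p1): 0.07 ≤ 0.07, so result = 1
(((p3 \/ p2) -> ((p3 -> (p3 -> p2)) -> ~p1)) -> (p1 -> p1)): 0 ≤ 1, so result = 1
~p2: Gödel ¬ of 0.71 = 0 (operand ≠ 0)
((((p3 \/ p2) -> ((p3 -> (p3 -> p2)) -> ~p1)) -> (p1 -> p1)) \/ ~p2) = max(1, 0) = 1
~((((p3 \/ p2) -> ((p3 -> (p3 -> p2)) -> ~p1)) -> (p1 -> p1)) \/ ~p2): Gödel ¬ of 1 = 0 (operand ≠ 0)
(p2 \/ ~((((p3 \/ p2) -> ((p3 -> (p3 -> p2)) -> ~p1)) -> (p1 -> p1)) \/ ~p2)) = max(0.71, 0) = 0.71
(p2 -> p2): 0.71 ≤ 0.71, so result = 1
(p3 /\ p1) = min(0.45, 0.07) = 0.07
((p2 -> p2) -> (p3 /\ p1)): 1 > 0.07, so result = 0.07
((p2 \/ ~((((p3 \/ p2) -> ((p3 -> (p3 -> p2)) -> ~p1)) -> (p1 -> p1)) \/ ~p2)) \/ ((p2 -> p2) -> (p3 /\ p1))) = max(0.71, 0.07) = 0.71

0.71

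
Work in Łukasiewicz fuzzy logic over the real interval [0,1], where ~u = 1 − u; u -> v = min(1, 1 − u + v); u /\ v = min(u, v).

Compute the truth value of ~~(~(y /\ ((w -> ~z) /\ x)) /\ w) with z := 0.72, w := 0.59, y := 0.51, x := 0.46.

0.54

~z: Łukasiewicz ¬ gives 1 − 0.72 = 0.28
(w -> ~z): min(1, 1 − 0.59 + 0.28) = 0.69
((w -> ~z) /\ x) = min(0.69, 0.46) = 0.46
(y /\ ((w -> ~z) /\ x)) = min(0.51, 0.46) = 0.46
~(y /\ ((w -> ~z) /\ x)): Łukasiewicz ¬ gives 1 − 0.46 = 0.54
(~(y /\ ((w -> ~z) /\ x)) /\ w) = min(0.54, 0.59) = 0.54
~(~(y /\ ((w -> ~z) /\ x)) /\ w): Łukasiewicz ¬ gives 1 − 0.54 = 0.46
~~(~(y /\ ((w -> ~z) /\ x)) /\ w): Łukasiewicz ¬ gives 1 − 0.46 = 0.54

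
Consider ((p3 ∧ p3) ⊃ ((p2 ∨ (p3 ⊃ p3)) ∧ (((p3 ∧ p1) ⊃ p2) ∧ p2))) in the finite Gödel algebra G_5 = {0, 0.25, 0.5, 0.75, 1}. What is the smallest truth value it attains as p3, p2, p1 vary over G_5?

0.00

The minimum is attained at p3 = 0.25, p2 = 0, p1 = 0:
  (p3 ∧ p3) = min(0.25, 0.25) = 0.25
  (p3 ⊃ p3): 0.25 ≤ 0.25, so result = 1
  (p2 ∨ (p3 ⊃ p3)) = max(0, 1) = 1
  (p3 ∧ p1) = min(0.25, 0) = 0
  ((p3 ∧ p1) ⊃ p2): 0 ≤ 0, so result = 1
  (((p3 ∧ p1) ⊃ p2) ∧ p2) = min(1, 0) = 0
  ((p2 ∨ (p3 ⊃ p3)) ∧ (((p3 ∧ p1) ⊃ p2) ∧ p2)) = min(1, 0) = 0
  ((p3 ∧ p3) ⊃ ((p2 ∨ (p3 ⊃ p3)) ∧ (((p3 ∧ p1) ⊃ p2) ∧ p2))): 0.25 > 0, so result = 0
Checking all 125 assignments confirms none give a value below 0.00.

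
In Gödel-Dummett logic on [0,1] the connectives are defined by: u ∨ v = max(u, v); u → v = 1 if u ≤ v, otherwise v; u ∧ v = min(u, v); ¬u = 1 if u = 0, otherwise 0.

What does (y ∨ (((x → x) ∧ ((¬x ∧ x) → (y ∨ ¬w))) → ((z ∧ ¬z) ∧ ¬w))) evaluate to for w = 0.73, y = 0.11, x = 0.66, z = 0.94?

(x → x): 0.66 ≤ 0.66, so result = 1
¬x: Gödel ¬ of 0.66 = 0 (operand ≠ 0)
(¬x ∧ x) = min(0, 0.66) = 0
¬w: Gödel ¬ of 0.73 = 0 (operand ≠ 0)
(y ∨ ¬w) = max(0.11, 0) = 0.11
((¬x ∧ x) → (y ∨ ¬w)): 0 ≤ 0.11, so result = 1
((x → x) ∧ ((¬x ∧ x) → (y ∨ ¬w))) = min(1, 1) = 1
¬z: Gödel ¬ of 0.94 = 0 (operand ≠ 0)
(z ∧ ¬z) = min(0.94, 0) = 0
¬w: Gödel ¬ of 0.73 = 0 (operand ≠ 0)
((z ∧ ¬z) ∧ ¬w) = min(0, 0) = 0
(((x → x) ∧ ((¬x ∧ x) → (y ∨ ¬w))) → ((z ∧ ¬z) ∧ ¬w)): 1 > 0, so result = 0
(y ∨ (((x → x) ∧ ((¬x ∧ x) → (y ∨ ¬w))) → ((z ∧ ¬z) ∧ ¬w))) = max(0.11, 0) = 0.11

0.11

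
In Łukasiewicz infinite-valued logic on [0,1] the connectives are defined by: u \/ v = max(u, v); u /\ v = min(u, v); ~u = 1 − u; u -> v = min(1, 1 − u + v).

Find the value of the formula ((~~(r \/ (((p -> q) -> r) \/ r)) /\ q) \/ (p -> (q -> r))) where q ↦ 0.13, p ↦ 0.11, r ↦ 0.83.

1.00

(p -> q): min(1, 1 − 0.11 + 0.13) = 1
((p -> q) -> r): min(1, 1 − 1 + 0.83) = 0.83
(((p -> q) -> r) \/ r) = max(0.83, 0.83) = 0.83
(r \/ (((p -> q) -> r) \/ r)) = max(0.83, 0.83) = 0.83
~(r \/ (((p -> q) -> r) \/ r)): Łukasiewicz ¬ gives 1 − 0.83 = 0.17
~~(r \/ (((p -> q) -> r) \/ r)): Łukasiewicz ¬ gives 1 − 0.17 = 0.83
(~~(r \/ (((p -> q) -> r) \/ r)) /\ q) = min(0.83, 0.13) = 0.13
(q -> r): min(1, 1 − 0.13 + 0.83) = 1
(p -> (q -> r)): min(1, 1 − 0.11 + 1) = 1
((~~(r \/ (((p -> q) -> r) \/ r)) /\ q) \/ (p -> (q -> r))) = max(0.13, 1) = 1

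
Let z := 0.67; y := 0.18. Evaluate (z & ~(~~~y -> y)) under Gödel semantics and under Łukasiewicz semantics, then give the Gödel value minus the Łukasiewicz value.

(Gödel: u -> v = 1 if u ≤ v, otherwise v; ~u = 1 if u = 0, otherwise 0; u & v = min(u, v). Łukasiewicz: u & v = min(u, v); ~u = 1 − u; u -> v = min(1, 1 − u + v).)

Gödel evaluation:
  ~y: Gödel ¬ of 0.18 = 0 (operand ≠ 0)
  ~~y: Gödel ¬ of 0 = 1 (operand is 0)
  ~~~y: Gödel ¬ of 1 = 0 (operand ≠ 0)
  (~~~y -> y): 0 ≤ 0.18, so result = 1
  ~(~~~y -> y): Gödel ¬ of 1 = 0 (operand ≠ 0)
  (z & ~(~~~y -> y)) = min(0.67, 0) = 0
  Gödel value = 0
Łukasiewicz evaluation:
  ~y: Łukasiewicz ¬ gives 1 − 0.18 = 0.82
  ~~y: Łukasiewicz ¬ gives 1 − 0.82 = 0.18
  ~~~y: Łukasiewicz ¬ gives 1 − 0.18 = 0.82
  (~~~y -> y): min(1, 1 − 0.82 + 0.18) = 0.36
  ~(~~~y -> y): Łukasiewicz ¬ gives 1 − 0.36 = 0.64
  (z & ~(~~~y -> y)) = min(0.67, 0.64) = 0.64
  Łukasiewicz value = 0.64
Difference: 0 − 0.64 = -0.64

-0.64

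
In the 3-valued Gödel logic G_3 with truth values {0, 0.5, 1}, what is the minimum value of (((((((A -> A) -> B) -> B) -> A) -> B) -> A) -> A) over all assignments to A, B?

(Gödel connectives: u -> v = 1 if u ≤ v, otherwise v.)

The minimum is attained at A = 0.5, B = 0:
  (A -> A): 0.5 ≤ 0.5, so result = 1
  ((A -> A) -> B): 1 > 0, so result = 0
  (((A -> A) -> B) -> B): 0 ≤ 0, so result = 1
  ((((A -> A) -> B) -> B) -> A): 1 > 0.5, so result = 0.5
  (((((A -> A) -> B) -> B) -> A) -> B): 0.5 > 0, so result = 0
  ((((((A -> A) -> B) -> B) -> A) -> B) -> A): 0 ≤ 0.5, so result = 1
  (((((((A -> A) -> B) -> B) -> A) -> B) -> A) -> A): 1 > 0.5, so result = 0.5
Checking all 9 assignments confirms none give a value below 0.50.

0.50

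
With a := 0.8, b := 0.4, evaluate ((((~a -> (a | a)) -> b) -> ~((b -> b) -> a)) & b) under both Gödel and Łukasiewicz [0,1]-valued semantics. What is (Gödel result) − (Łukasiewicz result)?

Gödel evaluation:
  ~a: Gödel ¬ of 0.8 = 0 (operand ≠ 0)
  (a | a) = max(0.8, 0.8) = 0.8
  (~a -> (a | a)): 0 ≤ 0.8, so result = 1
  ((~a -> (a | a)) -> b): 1 > 0.4, so result = 0.4
  (b -> b): 0.4 ≤ 0.4, so result = 1
  ((b -> b) -> a): 1 > 0.8, so result = 0.8
  ~((b -> b) -> a): Gödel ¬ of 0.8 = 0 (operand ≠ 0)
  (((~a -> (a | a)) -> b) -> ~((b -> b) -> a)): 0.4 > 0, so result = 0
  ((((~a -> (a | a)) -> b) -> ~((b -> b) -> a)) & b) = min(0, 0.4) = 0
  Gödel value = 0
Łukasiewicz evaluation:
  ~a: Łukasiewicz ¬ gives 1 − 0.8 = 0.2
  (a | a) = max(0.8, 0.8) = 0.8
  (~a -> (a | a)): min(1, 1 − 0.2 + 0.8) = 1
  ((~a -> (a | a)) -> b): min(1, 1 − 1 + 0.4) = 0.4
  (b -> b): min(1, 1 − 0.4 + 0.4) = 1
  ((b -> b) -> a): min(1, 1 − 1 + 0.8) = 0.8
  ~((b -> b) -> a): Łukasiewicz ¬ gives 1 − 0.8 = 0.2
  (((~a -> (a | a)) -> b) -> ~((b -> b) -> a)): min(1, 1 − 0.4 + 0.2) = 0.8
  ((((~a -> (a | a)) -> b) -> ~((b -> b) -> a)) & b) = min(0.8, 0.4) = 0.4
  Łukasiewicz value = 0.4
Difference: 0 − 0.4 = -0.40

-0.40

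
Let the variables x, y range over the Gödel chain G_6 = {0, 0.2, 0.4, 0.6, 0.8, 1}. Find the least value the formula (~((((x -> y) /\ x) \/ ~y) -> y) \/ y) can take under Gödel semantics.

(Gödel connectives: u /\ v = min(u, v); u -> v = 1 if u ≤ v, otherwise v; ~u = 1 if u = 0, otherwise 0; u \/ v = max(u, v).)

The minimum is attained at x = 0, y = 0.2:
  (x -> y): 0 ≤ 0.2, so result = 1
  ((x -> y) /\ x) = min(1, 0) = 0
  ~y: Gödel ¬ of 0.2 = 0 (operand ≠ 0)
  (((x -> y) /\ x) \/ ~y) = max(0, 0) = 0
  ((((x -> y) /\ x) \/ ~y) -> y): 0 ≤ 0.2, so result = 1
  ~((((x -> y) /\ x) \/ ~y) -> y): Gödel ¬ of 1 = 0 (operand ≠ 0)
  (~((((x -> y) /\ x) \/ ~y) -> y) \/ y) = max(0, 0.2) = 0.2
Checking all 36 assignments confirms none give a value below 0.20.

0.20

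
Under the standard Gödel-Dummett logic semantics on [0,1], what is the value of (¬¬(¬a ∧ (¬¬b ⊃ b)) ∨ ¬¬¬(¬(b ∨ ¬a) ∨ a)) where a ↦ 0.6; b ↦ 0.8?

¬a: Gödel ¬ of 0.6 = 0 (operand ≠ 0)
¬b: Gödel ¬ of 0.8 = 0 (operand ≠ 0)
¬¬b: Gödel ¬ of 0 = 1 (operand is 0)
(¬¬b ⊃ b): 1 > 0.8, so result = 0.8
(¬a ∧ (¬¬b ⊃ b)) = min(0, 0.8) = 0
¬(¬a ∧ (¬¬b ⊃ b)): Gödel ¬ of 0 = 1 (operand is 0)
¬¬(¬a ∧ (¬¬b ⊃ b)): Gödel ¬ of 1 = 0 (operand ≠ 0)
¬a: Gödel ¬ of 0.6 = 0 (operand ≠ 0)
(b ∨ ¬a) = max(0.8, 0) = 0.8
¬(b ∨ ¬a): Gödel ¬ of 0.8 = 0 (operand ≠ 0)
(¬(b ∨ ¬a) ∨ a) = max(0, 0.6) = 0.6
¬(¬(b ∨ ¬a) ∨ a): Gödel ¬ of 0.6 = 0 (operand ≠ 0)
¬¬(¬(b ∨ ¬a) ∨ a): Gödel ¬ of 0 = 1 (operand is 0)
¬¬¬(¬(b ∨ ¬a) ∨ a): Gödel ¬ of 1 = 0 (operand ≠ 0)
(¬¬(¬a ∧ (¬¬b ⊃ b)) ∨ ¬¬¬(¬(b ∨ ¬a) ∨ a)) = max(0, 0) = 0

0.00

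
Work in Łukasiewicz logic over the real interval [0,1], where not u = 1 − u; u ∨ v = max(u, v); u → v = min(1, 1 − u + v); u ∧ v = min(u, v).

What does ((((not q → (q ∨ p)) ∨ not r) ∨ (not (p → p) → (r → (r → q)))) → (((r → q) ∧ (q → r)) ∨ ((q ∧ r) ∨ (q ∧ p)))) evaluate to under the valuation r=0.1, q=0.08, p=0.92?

not q: Łukasiewicz ¬ gives 1 − 0.08 = 0.92
(q ∨ p) = max(0.08, 0.92) = 0.92
(not q → (q ∨ p)): min(1, 1 − 0.92 + 0.92) = 1
not r: Łukasiewicz ¬ gives 1 − 0.1 = 0.9
((not q → (q ∨ p)) ∨ not r) = max(1, 0.9) = 1
(p → p): min(1, 1 − 0.92 + 0.92) = 1
not (p → p): Łukasiewicz ¬ gives 1 − 1 = 0
(r → q): min(1, 1 − 0.1 + 0.08) = 0.98
(r → (r → q)): min(1, 1 − 0.1 + 0.98) = 1
(not (p → p) → (r → (r → q))): min(1, 1 − 0 + 1) = 1
(((not q → (q ∨ p)) ∨ not r) ∨ (not (p → p) → (r → (r → q)))) = max(1, 1) = 1
(r → q): min(1, 1 − 0.1 + 0.08) = 0.98
(q → r): min(1, 1 − 0.08 + 0.1) = 1
((r → q) ∧ (q → r)) = min(0.98, 1) = 0.98
(q ∧ r) = min(0.08, 0.1) = 0.08
(q ∧ p) = min(0.08, 0.92) = 0.08
((q ∧ r) ∨ (q ∧ p)) = max(0.08, 0.08) = 0.08
(((r → q) ∧ (q → r)) ∨ ((q ∧ r) ∨ (q ∧ p))) = max(0.98, 0.08) = 0.98
((((not q → (q ∨ p)) ∨ not r) ∨ (not (p → p) → (r → (r → q)))) → (((r → q) ∧ (q → r)) ∨ ((q ∧ r) ∨ (q ∧ p)))): min(1, 1 − 1 + 0.98) = 0.98

0.98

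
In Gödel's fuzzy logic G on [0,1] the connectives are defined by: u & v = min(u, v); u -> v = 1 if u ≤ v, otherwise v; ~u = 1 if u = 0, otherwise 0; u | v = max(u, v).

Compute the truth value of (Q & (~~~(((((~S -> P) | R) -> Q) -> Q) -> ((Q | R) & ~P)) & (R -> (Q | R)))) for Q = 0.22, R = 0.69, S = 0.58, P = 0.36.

0.22

~S: Gödel ¬ of 0.58 = 0 (operand ≠ 0)
(~S -> P): 0 ≤ 0.36, so result = 1
((~S -> P) | R) = max(1, 0.69) = 1
(((~S -> P) | R) -> Q): 1 > 0.22, so result = 0.22
((((~S -> P) | R) -> Q) -> Q): 0.22 ≤ 0.22, so result = 1
(Q | R) = max(0.22, 0.69) = 0.69
~P: Gödel ¬ of 0.36 = 0 (operand ≠ 0)
((Q | R) & ~P) = min(0.69, 0) = 0
(((((~S -> P) | R) -> Q) -> Q) -> ((Q | R) & ~P)): 1 > 0, so result = 0
~(((((~S -> P) | R) -> Q) -> Q) -> ((Q | R) & ~P)): Gödel ¬ of 0 = 1 (operand is 0)
~~(((((~S -> P) | R) -> Q) -> Q) -> ((Q | R) & ~P)): Gödel ¬ of 1 = 0 (operand ≠ 0)
~~~(((((~S -> P) | R) -> Q) -> Q) -> ((Q | R) & ~P)): Gödel ¬ of 0 = 1 (operand is 0)
(Q | R) = max(0.22, 0.69) = 0.69
(R -> (Q | R)): 0.69 ≤ 0.69, so result = 1
(~~~(((((~S -> P) | R) -> Q) -> Q) -> ((Q | R) & ~P)) & (R -> (Q | R))) = min(1, 1) = 1
(Q & (~~~(((((~S -> P) | R) -> Q) -> Q) -> ((Q | R) & ~P)) & (R -> (Q | R)))) = min(0.22, 1) = 0.22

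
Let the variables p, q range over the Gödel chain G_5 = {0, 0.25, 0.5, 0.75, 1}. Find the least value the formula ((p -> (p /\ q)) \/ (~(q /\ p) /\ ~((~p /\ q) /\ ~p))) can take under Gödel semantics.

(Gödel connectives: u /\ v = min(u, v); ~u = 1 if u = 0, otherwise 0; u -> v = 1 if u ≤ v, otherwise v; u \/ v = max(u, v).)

The minimum is attained at p = 0.5, q = 0.25:
  (p /\ q) = min(0.5, 0.25) = 0.25
  (p -> (p /\ q)): 0.5 > 0.25, so result = 0.25
  (q /\ p) = min(0.25, 0.5) = 0.25
  ~(q /\ p): Gödel ¬ of 0.25 = 0 (operand ≠ 0)
  ~p: Gödel ¬ of 0.5 = 0 (operand ≠ 0)
  (~p /\ q) = min(0, 0.25) = 0
  ~p: Gödel ¬ of 0.5 = 0 (operand ≠ 0)
  ((~p /\ q) /\ ~p) = min(0, 0) = 0
  ~((~p /\ q) /\ ~p): Gödel ¬ of 0 = 1 (operand is 0)
  (~(q /\ p) /\ ~((~p /\ q) /\ ~p)) = min(0, 1) = 0
  ((p -> (p /\ q)) \/ (~(q /\ p) /\ ~((~p /\ q) /\ ~p))) = max(0.25, 0) = 0.25
Checking all 25 assignments confirms none give a value below 0.25.

0.25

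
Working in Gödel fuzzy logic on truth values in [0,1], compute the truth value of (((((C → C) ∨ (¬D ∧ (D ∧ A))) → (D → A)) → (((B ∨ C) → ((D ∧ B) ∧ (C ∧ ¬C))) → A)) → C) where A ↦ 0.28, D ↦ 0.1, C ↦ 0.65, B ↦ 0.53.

(C → C): 0.65 ≤ 0.65, so result = 1
¬D: Gödel ¬ of 0.1 = 0 (operand ≠ 0)
(D ∧ A) = min(0.1, 0.28) = 0.1
(¬D ∧ (D ∧ A)) = min(0, 0.1) = 0
((C → C) ∨ (¬D ∧ (D ∧ A))) = max(1, 0) = 1
(D → A): 0.1 ≤ 0.28, so result = 1
(((C → C) ∨ (¬D ∧ (D ∧ A))) → (D → A)): 1 ≤ 1, so result = 1
(B ∨ C) = max(0.53, 0.65) = 0.65
(D ∧ B) = min(0.1, 0.53) = 0.1
¬C: Gödel ¬ of 0.65 = 0 (operand ≠ 0)
(C ∧ ¬C) = min(0.65, 0) = 0
((D ∧ B) ∧ (C ∧ ¬C)) = min(0.1, 0) = 0
((B ∨ C) → ((D ∧ B) ∧ (C ∧ ¬C))): 0.65 > 0, so result = 0
(((B ∨ C) → ((D ∧ B) ∧ (C ∧ ¬C))) → A): 0 ≤ 0.28, so result = 1
((((C → C) ∨ (¬D ∧ (D ∧ A))) → (D → A)) → (((B ∨ C) → ((D ∧ B) ∧ (C ∧ ¬C))) → A)): 1 ≤ 1, so result = 1
(((((C → C) ∨ (¬D ∧ (D ∧ A))) → (D → A)) → (((B ∨ C) → ((D ∧ B) ∧ (C ∧ ¬C))) → A)) → C): 1 > 0.65, so result = 0.65

0.65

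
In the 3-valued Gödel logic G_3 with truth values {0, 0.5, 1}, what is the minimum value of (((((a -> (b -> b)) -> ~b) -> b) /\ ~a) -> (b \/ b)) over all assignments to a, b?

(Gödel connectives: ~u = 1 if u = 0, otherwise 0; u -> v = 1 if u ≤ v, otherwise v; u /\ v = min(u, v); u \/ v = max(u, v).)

The minimum is attained at a = 0, b = 0.5:
  (b -> b): 0.5 ≤ 0.5, so result = 1
  (a -> (b -> b)): 0 ≤ 1, so result = 1
  ~b: Gödel ¬ of 0.5 = 0 (operand ≠ 0)
  ((a -> (b -> b)) -> ~b): 1 > 0, so result = 0
  (((a -> (b -> b)) -> ~b) -> b): 0 ≤ 0.5, so result = 1
  ~a: Gödel ¬ of 0 = 1 (operand is 0)
  ((((a -> (b -> b)) -> ~b) -> b) /\ ~a) = min(1, 1) = 1
  (b \/ b) = max(0.5, 0.5) = 0.5
  (((((a -> (b -> b)) -> ~b) -> b) /\ ~a) -> (b \/ b)): 1 > 0.5, so result = 0.5
Checking all 9 assignments confirms none give a value below 0.50.

0.50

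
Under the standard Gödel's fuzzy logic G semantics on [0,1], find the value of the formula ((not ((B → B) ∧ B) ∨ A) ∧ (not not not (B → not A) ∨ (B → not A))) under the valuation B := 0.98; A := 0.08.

(B → B): 0.98 ≤ 0.98, so result = 1
((B → B) ∧ B) = min(1, 0.98) = 0.98
not ((B → B) ∧ B): Gödel ¬ of 0.98 = 0 (operand ≠ 0)
(not ((B → B) ∧ B) ∨ A) = max(0, 0.08) = 0.08
not A: Gödel ¬ of 0.08 = 0 (operand ≠ 0)
(B → not A): 0.98 > 0, so result = 0
not (B → not A): Gödel ¬ of 0 = 1 (operand is 0)
not not (B → not A): Gödel ¬ of 1 = 0 (operand ≠ 0)
not not not (B → not A): Gödel ¬ of 0 = 1 (operand is 0)
not A: Gödel ¬ of 0.08 = 0 (operand ≠ 0)
(B → not A): 0.98 > 0, so result = 0
(not not not (B → not A) ∨ (B → not A)) = max(1, 0) = 1
((not ((B → B) ∧ B) ∨ A) ∧ (not not not (B → not A) ∨ (B → not A))) = min(0.08, 1) = 0.08

0.08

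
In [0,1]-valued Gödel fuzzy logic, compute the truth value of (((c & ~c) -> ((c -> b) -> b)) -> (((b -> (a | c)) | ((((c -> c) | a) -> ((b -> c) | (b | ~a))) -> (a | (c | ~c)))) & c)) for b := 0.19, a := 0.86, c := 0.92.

~c: Gödel ¬ of 0.92 = 0 (operand ≠ 0)
(c & ~c) = min(0.92, 0) = 0
(c -> b): 0.92 > 0.19, so result = 0.19
((c -> b) -> b): 0.19 ≤ 0.19, so result = 1
((c & ~c) -> ((c -> b) -> b)): 0 ≤ 1, so result = 1
(a | c) = max(0.86, 0.92) = 0.92
(b -> (a | c)): 0.19 ≤ 0.92, so result = 1
(c -> c): 0.92 ≤ 0.92, so result = 1
((c -> c) | a) = max(1, 0.86) = 1
(b -> c): 0.19 ≤ 0.92, so result = 1
~a: Gödel ¬ of 0.86 = 0 (operand ≠ 0)
(b | ~a) = max(0.19, 0) = 0.19
((b -> c) | (b | ~a)) = max(1, 0.19) = 1
(((c -> c) | a) -> ((b -> c) | (b | ~a))): 1 ≤ 1, so result = 1
~c: Gödel ¬ of 0.92 = 0 (operand ≠ 0)
(c | ~c) = max(0.92, 0) = 0.92
(a | (c | ~c)) = max(0.86, 0.92) = 0.92
((((c -> c) | a) -> ((b -> c) | (b | ~a))) -> (a | (c | ~c))): 1 > 0.92, so result = 0.92
((b -> (a | c)) | ((((c -> c) | a) -> ((b -> c) | (b | ~a))) -> (a | (c | ~c)))) = max(1, 0.92) = 1
(((b -> (a | c)) | ((((c -> c) | a) -> ((b -> c) | (b | ~a))) -> (a | (c | ~c)))) & c) = min(1, 0.92) = 0.92
(((c & ~c) -> ((c -> b) -> b)) -> (((b -> (a | c)) | ((((c -> c) | a) -> ((b -> c) | (b | ~a))) -> (a | (c | ~c)))) & c)): 1 > 0.92, so result = 0.92

0.92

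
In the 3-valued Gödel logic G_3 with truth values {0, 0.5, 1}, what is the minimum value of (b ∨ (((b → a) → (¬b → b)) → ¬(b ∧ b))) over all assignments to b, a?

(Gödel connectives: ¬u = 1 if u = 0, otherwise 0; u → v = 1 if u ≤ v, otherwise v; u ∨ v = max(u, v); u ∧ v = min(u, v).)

0.50

The minimum is attained at b = 0.5, a = 0:
  (b → a): 0.5 > 0, so result = 0
  ¬b: Gödel ¬ of 0.5 = 0 (operand ≠ 0)
  (¬b → b): 0 ≤ 0.5, so result = 1
  ((b → a) → (¬b → b)): 0 ≤ 1, so result = 1
  (b ∧ b) = min(0.5, 0.5) = 0.5
  ¬(b ∧ b): Gödel ¬ of 0.5 = 0 (operand ≠ 0)
  (((b → a) → (¬b → b)) → ¬(b ∧ b)): 1 > 0, so result = 0
  (b ∨ (((b → a) → (¬b → b)) → ¬(b ∧ b))) = max(0.5, 0) = 0.5
Checking all 9 assignments confirms none give a value below 0.50.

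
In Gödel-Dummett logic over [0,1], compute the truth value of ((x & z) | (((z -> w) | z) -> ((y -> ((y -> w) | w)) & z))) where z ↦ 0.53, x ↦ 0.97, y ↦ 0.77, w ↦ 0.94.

0.53

(x & z) = min(0.97, 0.53) = 0.53
(z -> w): 0.53 ≤ 0.94, so result = 1
((z -> w) | z) = max(1, 0.53) = 1
(y -> w): 0.77 ≤ 0.94, so result = 1
((y -> w) | w) = max(1, 0.94) = 1
(y -> ((y -> w) | w)): 0.77 ≤ 1, so result = 1
((y -> ((y -> w) | w)) & z) = min(1, 0.53) = 0.53
(((z -> w) | z) -> ((y -> ((y -> w) | w)) & z)): 1 > 0.53, so result = 0.53
((x & z) | (((z -> w) | z) -> ((y -> ((y -> w) | w)) & z))) = max(0.53, 0.53) = 0.53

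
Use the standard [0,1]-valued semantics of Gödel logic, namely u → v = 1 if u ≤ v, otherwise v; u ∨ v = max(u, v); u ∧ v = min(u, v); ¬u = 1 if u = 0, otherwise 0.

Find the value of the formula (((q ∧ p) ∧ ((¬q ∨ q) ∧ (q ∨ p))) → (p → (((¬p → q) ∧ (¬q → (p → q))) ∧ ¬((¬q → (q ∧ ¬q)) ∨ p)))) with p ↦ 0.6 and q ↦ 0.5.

0.00

(q ∧ p) = min(0.5, 0.6) = 0.5
¬q: Gödel ¬ of 0.5 = 0 (operand ≠ 0)
(¬q ∨ q) = max(0, 0.5) = 0.5
(q ∨ p) = max(0.5, 0.6) = 0.6
((¬q ∨ q) ∧ (q ∨ p)) = min(0.5, 0.6) = 0.5
((q ∧ p) ∧ ((¬q ∨ q) ∧ (q ∨ p))) = min(0.5, 0.5) = 0.5
¬p: Gödel ¬ of 0.6 = 0 (operand ≠ 0)
(¬p → q): 0 ≤ 0.5, so result = 1
¬q: Gödel ¬ of 0.5 = 0 (operand ≠ 0)
(p → q): 0.6 > 0.5, so result = 0.5
(¬q → (p → q)): 0 ≤ 0.5, so result = 1
((¬p → q) ∧ (¬q → (p → q))) = min(1, 1) = 1
¬q: Gödel ¬ of 0.5 = 0 (operand ≠ 0)
¬q: Gödel ¬ of 0.5 = 0 (operand ≠ 0)
(q ∧ ¬q) = min(0.5, 0) = 0
(¬q → (q ∧ ¬q)): 0 ≤ 0, so result = 1
((¬q → (q ∧ ¬q)) ∨ p) = max(1, 0.6) = 1
¬((¬q → (q ∧ ¬q)) ∨ p): Gödel ¬ of 1 = 0 (operand ≠ 0)
(((¬p → q) ∧ (¬q → (p → q))) ∧ ¬((¬q → (q ∧ ¬q)) ∨ p)) = min(1, 0) = 0
(p → (((¬p → q) ∧ (¬q → (p → q))) ∧ ¬((¬q → (q ∧ ¬q)) ∨ p))): 0.6 > 0, so result = 0
(((q ∧ p) ∧ ((¬q ∨ q) ∧ (q ∨ p))) → (p → (((¬p → q) ∧ (¬q → (p → q))) ∧ ¬((¬q → (q ∧ ¬q)) ∨ p)))): 0.5 > 0, so result = 0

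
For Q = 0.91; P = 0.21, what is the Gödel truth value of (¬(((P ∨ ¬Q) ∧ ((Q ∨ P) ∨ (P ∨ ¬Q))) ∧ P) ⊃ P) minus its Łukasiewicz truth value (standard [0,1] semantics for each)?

Gödel evaluation:
  ¬Q: Gödel ¬ of 0.91 = 0 (operand ≠ 0)
  (P ∨ ¬Q) = max(0.21, 0) = 0.21
  (Q ∨ P) = max(0.91, 0.21) = 0.91
  ¬Q: Gödel ¬ of 0.91 = 0 (operand ≠ 0)
  (P ∨ ¬Q) = max(0.21, 0) = 0.21
  ((Q ∨ P) ∨ (P ∨ ¬Q)) = max(0.91, 0.21) = 0.91
  ((P ∨ ¬Q) ∧ ((Q ∨ P) ∨ (P ∨ ¬Q))) = min(0.21, 0.91) = 0.21
  (((P ∨ ¬Q) ∧ ((Q ∨ P) ∨ (P ∨ ¬Q))) ∧ P) = min(0.21, 0.21) = 0.21
  ¬(((P ∨ ¬Q) ∧ ((Q ∨ P) ∨ (P ∨ ¬Q))) ∧ P): Gödel ¬ of 0.21 = 0 (operand ≠ 0)
  (¬(((P ∨ ¬Q) ∧ ((Q ∨ P) ∨ (P ∨ ¬Q))) ∧ P) ⊃ P): 0 ≤ 0.21, so result = 1
  Gödel value = 1
Łukasiewicz evaluation:
  ¬Q: Łukasiewicz ¬ gives 1 − 0.91 = 0.09
  (P ∨ ¬Q) = max(0.21, 0.09) = 0.21
  (Q ∨ P) = max(0.91, 0.21) = 0.91
  ¬Q: Łukasiewicz ¬ gives 1 − 0.91 = 0.09
  (P ∨ ¬Q) = max(0.21, 0.09) = 0.21
  ((Q ∨ P) ∨ (P ∨ ¬Q)) = max(0.91, 0.21) = 0.91
  ((P ∨ ¬Q) ∧ ((Q ∨ P) ∨ (P ∨ ¬Q))) = min(0.21, 0.91) = 0.21
  (((P ∨ ¬Q) ∧ ((Q ∨ P) ∨ (P ∨ ¬Q))) ∧ P) = min(0.21, 0.21) = 0.21
  ¬(((P ∨ ¬Q) ∧ ((Q ∨ P) ∨ (P ∨ ¬Q))) ∧ P): Łukasiewicz ¬ gives 1 − 0.21 = 0.79
  (¬(((P ∨ ¬Q) ∧ ((Q ∨ P) ∨ (P ∨ ¬Q))) ∧ P) ⊃ P): min(1, 1 − 0.79 + 0.21) = 0.42
  Łukasiewicz value = 0.42
Difference: 1 − 0.42 = 0.58

0.58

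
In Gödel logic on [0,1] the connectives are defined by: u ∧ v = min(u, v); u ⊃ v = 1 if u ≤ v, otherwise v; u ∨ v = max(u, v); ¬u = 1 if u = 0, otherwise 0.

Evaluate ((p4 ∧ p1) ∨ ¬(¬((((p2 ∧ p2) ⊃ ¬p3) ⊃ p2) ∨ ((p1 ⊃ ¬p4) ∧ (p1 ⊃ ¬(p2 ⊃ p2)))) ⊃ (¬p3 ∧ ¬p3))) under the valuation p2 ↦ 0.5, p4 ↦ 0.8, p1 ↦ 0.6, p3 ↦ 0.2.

(p4 ∧ p1) = min(0.8, 0.6) = 0.6
(p2 ∧ p2) = min(0.5, 0.5) = 0.5
¬p3: Gödel ¬ of 0.2 = 0 (operand ≠ 0)
((p2 ∧ p2) ⊃ ¬p3): 0.5 > 0, so result = 0
(((p2 ∧ p2) ⊃ ¬p3) ⊃ p2): 0 ≤ 0.5, so result = 1
¬p4: Gödel ¬ of 0.8 = 0 (operand ≠ 0)
(p1 ⊃ ¬p4): 0.6 > 0, so result = 0
(p2 ⊃ p2): 0.5 ≤ 0.5, so result = 1
¬(p2 ⊃ p2): Gödel ¬ of 1 = 0 (operand ≠ 0)
(p1 ⊃ ¬(p2 ⊃ p2)): 0.6 > 0, so result = 0
((p1 ⊃ ¬p4) ∧ (p1 ⊃ ¬(p2 ⊃ p2))) = min(0, 0) = 0
((((p2 ∧ p2) ⊃ ¬p3) ⊃ p2) ∨ ((p1 ⊃ ¬p4) ∧ (p1 ⊃ ¬(p2 ⊃ p2)))) = max(1, 0) = 1
¬((((p2 ∧ p2) ⊃ ¬p3) ⊃ p2) ∨ ((p1 ⊃ ¬p4) ∧ (p1 ⊃ ¬(p2 ⊃ p2)))): Gödel ¬ of 1 = 0 (operand ≠ 0)
¬p3: Gödel ¬ of 0.2 = 0 (operand ≠ 0)
¬p3: Gödel ¬ of 0.2 = 0 (operand ≠ 0)
(¬p3 ∧ ¬p3) = min(0, 0) = 0
(¬((((p2 ∧ p2) ⊃ ¬p3) ⊃ p2) ∨ ((p1 ⊃ ¬p4) ∧ (p1 ⊃ ¬(p2 ⊃ p2)))) ⊃ (¬p3 ∧ ¬p3)): 0 ≤ 0, so result = 1
¬(¬((((p2 ∧ p2) ⊃ ¬p3) ⊃ p2) ∨ ((p1 ⊃ ¬p4) ∧ (p1 ⊃ ¬(p2 ⊃ p2)))) ⊃ (¬p3 ∧ ¬p3)): Gödel ¬ of 1 = 0 (operand ≠ 0)
((p4 ∧ p1) ∨ ¬(¬((((p2 ∧ p2) ⊃ ¬p3) ⊃ p2) ∨ ((p1 ⊃ ¬p4) ∧ (p1 ⊃ ¬(p2 ⊃ p2)))) ⊃ (¬p3 ∧ ¬p3))) = max(0.6, 0) = 0.6

0.60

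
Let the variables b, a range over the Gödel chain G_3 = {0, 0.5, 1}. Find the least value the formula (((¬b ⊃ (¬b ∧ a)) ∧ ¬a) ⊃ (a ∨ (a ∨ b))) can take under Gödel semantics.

The minimum is attained at b = 0.5, a = 0:
  ¬b: Gödel ¬ of 0.5 = 0 (operand ≠ 0)
  ¬b: Gödel ¬ of 0.5 = 0 (operand ≠ 0)
  (¬b ∧ a) = min(0, 0) = 0
  (¬b ⊃ (¬b ∧ a)): 0 ≤ 0, so result = 1
  ¬a: Gödel ¬ of 0 = 1 (operand is 0)
  ((¬b ⊃ (¬b ∧ a)) ∧ ¬a) = min(1, 1) = 1
  (a ∨ b) = max(0, 0.5) = 0.5
  (a ∨ (a ∨ b)) = max(0, 0.5) = 0.5
  (((¬b ⊃ (¬b ∧ a)) ∧ ¬a) ⊃ (a ∨ (a ∨ b))): 1 > 0.5, so result = 0.5
Checking all 9 assignments confirms none give a value below 0.50.

0.50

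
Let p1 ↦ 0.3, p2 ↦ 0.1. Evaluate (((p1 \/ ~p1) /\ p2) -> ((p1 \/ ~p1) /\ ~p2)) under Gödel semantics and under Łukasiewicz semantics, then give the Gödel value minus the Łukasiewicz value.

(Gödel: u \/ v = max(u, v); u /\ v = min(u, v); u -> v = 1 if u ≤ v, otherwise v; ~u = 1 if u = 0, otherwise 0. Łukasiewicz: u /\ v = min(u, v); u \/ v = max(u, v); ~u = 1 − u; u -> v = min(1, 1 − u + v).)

Gödel evaluation:
  ~p1: Gödel ¬ of 0.3 = 0 (operand ≠ 0)
  (p1 \/ ~p1) = max(0.3, 0) = 0.3
  ((p1 \/ ~p1) /\ p2) = min(0.3, 0.1) = 0.1
  ~p1: Gödel ¬ of 0.3 = 0 (operand ≠ 0)
  (p1 \/ ~p1) = max(0.3, 0) = 0.3
  ~p2: Gödel ¬ of 0.1 = 0 (operand ≠ 0)
  ((p1 \/ ~p1) /\ ~p2) = min(0.3, 0) = 0
  (((p1 \/ ~p1) /\ p2) -> ((p1 \/ ~p1) /\ ~p2)): 0.1 > 0, so result = 0
  Gödel value = 0
Łukasiewicz evaluation:
  ~p1: Łukasiewicz ¬ gives 1 − 0.3 = 0.7
  (p1 \/ ~p1) = max(0.3, 0.7) = 0.7
  ((p1 \/ ~p1) /\ p2) = min(0.7, 0.1) = 0.1
  ~p1: Łukasiewicz ¬ gives 1 − 0.3 = 0.7
  (p1 \/ ~p1) = max(0.3, 0.7) = 0.7
  ~p2: Łukasiewicz ¬ gives 1 − 0.1 = 0.9
  ((p1 \/ ~p1) /\ ~p2) = min(0.7, 0.9) = 0.7
  (((p1 \/ ~p1) /\ p2) -> ((p1 \/ ~p1) /\ ~p2)): min(1, 1 − 0.1 + 0.7) = 1
  Łukasiewicz value = 1
Difference: 0 − 1 = -1.00

-1.00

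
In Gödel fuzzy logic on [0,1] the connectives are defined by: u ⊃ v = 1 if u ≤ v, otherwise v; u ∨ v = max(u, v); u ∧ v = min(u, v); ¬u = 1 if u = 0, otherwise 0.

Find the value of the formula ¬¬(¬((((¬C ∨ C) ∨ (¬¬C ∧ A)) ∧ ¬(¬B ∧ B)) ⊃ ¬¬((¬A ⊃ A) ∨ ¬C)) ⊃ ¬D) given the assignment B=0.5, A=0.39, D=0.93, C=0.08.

1.00

¬C: Gödel ¬ of 0.08 = 0 (operand ≠ 0)
(¬C ∨ C) = max(0, 0.08) = 0.08
¬C: Gödel ¬ of 0.08 = 0 (operand ≠ 0)
¬¬C: Gödel ¬ of 0 = 1 (operand is 0)
(¬¬C ∧ A) = min(1, 0.39) = 0.39
((¬C ∨ C) ∨ (¬¬C ∧ A)) = max(0.08, 0.39) = 0.39
¬B: Gödel ¬ of 0.5 = 0 (operand ≠ 0)
(¬B ∧ B) = min(0, 0.5) = 0
¬(¬B ∧ B): Gödel ¬ of 0 = 1 (operand is 0)
(((¬C ∨ C) ∨ (¬¬C ∧ A)) ∧ ¬(¬B ∧ B)) = min(0.39, 1) = 0.39
¬A: Gödel ¬ of 0.39 = 0 (operand ≠ 0)
(¬A ⊃ A): 0 ≤ 0.39, so result = 1
¬C: Gödel ¬ of 0.08 = 0 (operand ≠ 0)
((¬A ⊃ A) ∨ ¬C) = max(1, 0) = 1
¬((¬A ⊃ A) ∨ ¬C): Gödel ¬ of 1 = 0 (operand ≠ 0)
¬¬((¬A ⊃ A) ∨ ¬C): Gödel ¬ of 0 = 1 (operand is 0)
((((¬C ∨ C) ∨ (¬¬C ∧ A)) ∧ ¬(¬B ∧ B)) ⊃ ¬¬((¬A ⊃ A) ∨ ¬C)): 0.39 ≤ 1, so result = 1
¬((((¬C ∨ C) ∨ (¬¬C ∧ A)) ∧ ¬(¬B ∧ B)) ⊃ ¬¬((¬A ⊃ A) ∨ ¬C)): Gödel ¬ of 1 = 0 (operand ≠ 0)
¬D: Gödel ¬ of 0.93 = 0 (operand ≠ 0)
(¬((((¬C ∨ C) ∨ (¬¬C ∧ A)) ∧ ¬(¬B ∧ B)) ⊃ ¬¬((¬A ⊃ A) ∨ ¬C)) ⊃ ¬D): 0 ≤ 0, so result = 1
¬(¬((((¬C ∨ C) ∨ (¬¬C ∧ A)) ∧ ¬(¬B ∧ B)) ⊃ ¬¬((¬A ⊃ A) ∨ ¬C)) ⊃ ¬D): Gödel ¬ of 1 = 0 (operand ≠ 0)
¬¬(¬((((¬C ∨ C) ∨ (¬¬C ∧ A)) ∧ ¬(¬B ∧ B)) ⊃ ¬¬((¬A ⊃ A) ∨ ¬C)) ⊃ ¬D): Gödel ¬ of 0 = 1 (operand is 0)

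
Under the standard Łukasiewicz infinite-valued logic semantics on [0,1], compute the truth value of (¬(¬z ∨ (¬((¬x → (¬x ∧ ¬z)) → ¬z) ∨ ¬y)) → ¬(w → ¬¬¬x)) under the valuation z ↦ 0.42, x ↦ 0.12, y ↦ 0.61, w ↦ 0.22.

0.58

¬z: Łukasiewicz ¬ gives 1 − 0.42 = 0.58
¬x: Łukasiewicz ¬ gives 1 − 0.12 = 0.88
¬x: Łukasiewicz ¬ gives 1 − 0.12 = 0.88
¬z: Łukasiewicz ¬ gives 1 − 0.42 = 0.58
(¬x ∧ ¬z) = min(0.88, 0.58) = 0.58
(¬x → (¬x ∧ ¬z)): min(1, 1 − 0.88 + 0.58) = 0.7
¬z: Łukasiewicz ¬ gives 1 − 0.42 = 0.58
((¬x → (¬x ∧ ¬z)) → ¬z): min(1, 1 − 0.7 + 0.58) = 0.88
¬((¬x → (¬x ∧ ¬z)) → ¬z): Łukasiewicz ¬ gives 1 − 0.88 = 0.12
¬y: Łukasiewicz ¬ gives 1 − 0.61 = 0.39
(¬((¬x → (¬x ∧ ¬z)) → ¬z) ∨ ¬y) = max(0.12, 0.39) = 0.39
(¬z ∨ (¬((¬x → (¬x ∧ ¬z)) → ¬z) ∨ ¬y)) = max(0.58, 0.39) = 0.58
¬(¬z ∨ (¬((¬x → (¬x ∧ ¬z)) → ¬z) ∨ ¬y)): Łukasiewicz ¬ gives 1 − 0.58 = 0.42
¬x: Łukasiewicz ¬ gives 1 − 0.12 = 0.88
¬¬x: Łukasiewicz ¬ gives 1 − 0.88 = 0.12
¬¬¬x: Łukasiewicz ¬ gives 1 − 0.12 = 0.88
(w → ¬¬¬x): min(1, 1 − 0.22 + 0.88) = 1
¬(w → ¬¬¬x): Łukasiewicz ¬ gives 1 − 1 = 0
(¬(¬z ∨ (¬((¬x → (¬x ∧ ¬z)) → ¬z) ∨ ¬y)) → ¬(w → ¬¬¬x)): min(1, 1 − 0.42 + 0) = 0.58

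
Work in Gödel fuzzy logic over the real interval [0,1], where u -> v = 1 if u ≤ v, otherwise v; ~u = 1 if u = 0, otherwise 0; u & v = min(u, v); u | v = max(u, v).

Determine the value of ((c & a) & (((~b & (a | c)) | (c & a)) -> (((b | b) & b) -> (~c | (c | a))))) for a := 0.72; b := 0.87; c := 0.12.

0.12

(c & a) = min(0.12, 0.72) = 0.12
~b: Gödel ¬ of 0.87 = 0 (operand ≠ 0)
(a | c) = max(0.72, 0.12) = 0.72
(~b & (a | c)) = min(0, 0.72) = 0
(c & a) = min(0.12, 0.72) = 0.12
((~b & (a | c)) | (c & a)) = max(0, 0.12) = 0.12
(b | b) = max(0.87, 0.87) = 0.87
((b | b) & b) = min(0.87, 0.87) = 0.87
~c: Gödel ¬ of 0.12 = 0 (operand ≠ 0)
(c | a) = max(0.12, 0.72) = 0.72
(~c | (c | a)) = max(0, 0.72) = 0.72
(((b | b) & b) -> (~c | (c | a))): 0.87 > 0.72, so result = 0.72
(((~b & (a | c)) | (c & a)) -> (((b | b) & b) -> (~c | (c | a)))): 0.12 ≤ 0.72, so result = 1
((c & a) & (((~b & (a | c)) | (c & a)) -> (((b | b) & b) -> (~c | (c | a))))) = min(0.12, 1) = 0.12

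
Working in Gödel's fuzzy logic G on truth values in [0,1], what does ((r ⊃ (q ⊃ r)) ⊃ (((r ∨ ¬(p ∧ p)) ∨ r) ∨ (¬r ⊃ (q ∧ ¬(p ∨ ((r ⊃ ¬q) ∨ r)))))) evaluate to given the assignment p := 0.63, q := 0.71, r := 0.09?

(q ⊃ r): 0.71 > 0.09, so result = 0.09
(r ⊃ (q ⊃ r)): 0.09 ≤ 0.09, so result = 1
(p ∧ p) = min(0.63, 0.63) = 0.63
¬(p ∧ p): Gödel ¬ of 0.63 = 0 (operand ≠ 0)
(r ∨ ¬(p ∧ p)) = max(0.09, 0) = 0.09
((r ∨ ¬(p ∧ p)) ∨ r) = max(0.09, 0.09) = 0.09
¬r: Gödel ¬ of 0.09 = 0 (operand ≠ 0)
¬q: Gödel ¬ of 0.71 = 0 (operand ≠ 0)
(r ⊃ ¬q): 0.09 > 0, so result = 0
((r ⊃ ¬q) ∨ r) = max(0, 0.09) = 0.09
(p ∨ ((r ⊃ ¬q) ∨ r)) = max(0.63, 0.09) = 0.63
¬(p ∨ ((r ⊃ ¬q) ∨ r)): Gödel ¬ of 0.63 = 0 (operand ≠ 0)
(q ∧ ¬(p ∨ ((r ⊃ ¬q) ∨ r))) = min(0.71, 0) = 0
(¬r ⊃ (q ∧ ¬(p ∨ ((r ⊃ ¬q) ∨ r)))): 0 ≤ 0, so result = 1
(((r ∨ ¬(p ∧ p)) ∨ r) ∨ (¬r ⊃ (q ∧ ¬(p ∨ ((r ⊃ ¬q) ∨ r))))) = max(0.09, 1) = 1
((r ⊃ (q ⊃ r)) ⊃ (((r ∨ ¬(p ∧ p)) ∨ r) ∨ (¬r ⊃ (q ∧ ¬(p ∨ ((r ⊃ ¬q) ∨ r)))))): 1 ≤ 1, so result = 1

1.00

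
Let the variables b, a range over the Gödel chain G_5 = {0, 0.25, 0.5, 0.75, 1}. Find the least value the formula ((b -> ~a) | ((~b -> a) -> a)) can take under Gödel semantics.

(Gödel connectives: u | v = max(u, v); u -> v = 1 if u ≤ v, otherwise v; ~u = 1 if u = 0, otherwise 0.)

0.25

The minimum is attained at b = 0.25, a = 0.25:
  ~a: Gödel ¬ of 0.25 = 0 (operand ≠ 0)
  (b -> ~a): 0.25 > 0, so result = 0
  ~b: Gödel ¬ of 0.25 = 0 (operand ≠ 0)
  (~b -> a): 0 ≤ 0.25, so result = 1
  ((~b -> a) -> a): 1 > 0.25, so result = 0.25
  ((b -> ~a) | ((~b -> a) -> a)) = max(0, 0.25) = 0.25
Checking all 25 assignments confirms none give a value below 0.25.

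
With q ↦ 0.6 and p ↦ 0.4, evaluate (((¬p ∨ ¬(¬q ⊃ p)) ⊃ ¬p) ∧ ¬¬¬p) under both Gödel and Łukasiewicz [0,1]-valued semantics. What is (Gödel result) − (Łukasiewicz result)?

-0.60

Gödel evaluation:
  ¬p: Gödel ¬ of 0.4 = 0 (operand ≠ 0)
  ¬q: Gödel ¬ of 0.6 = 0 (operand ≠ 0)
  (¬q ⊃ p): 0 ≤ 0.4, so result = 1
  ¬(¬q ⊃ p): Gödel ¬ of 1 = 0 (operand ≠ 0)
  (¬p ∨ ¬(¬q ⊃ p)) = max(0, 0) = 0
  ¬p: Gödel ¬ of 0.4 = 0 (operand ≠ 0)
  ((¬p ∨ ¬(¬q ⊃ p)) ⊃ ¬p): 0 ≤ 0, so result = 1
  ¬p: Gödel ¬ of 0.4 = 0 (operand ≠ 0)
  ¬¬p: Gödel ¬ of 0 = 1 (operand is 0)
  ¬¬¬p: Gödel ¬ of 1 = 0 (operand ≠ 0)
  (((¬p ∨ ¬(¬q ⊃ p)) ⊃ ¬p) ∧ ¬¬¬p) = min(1, 0) = 0
  Gödel value = 0
Łukasiewicz evaluation:
  ¬p: Łukasiewicz ¬ gives 1 − 0.4 = 0.6
  ¬q: Łukasiewicz ¬ gives 1 − 0.6 = 0.4
  (¬q ⊃ p): min(1, 1 − 0.4 + 0.4) = 1
  ¬(¬q ⊃ p): Łukasiewicz ¬ gives 1 − 1 = 0
  (¬p ∨ ¬(¬q ⊃ p)) = max(0.6, 0) = 0.6
  ¬p: Łukasiewicz ¬ gives 1 − 0.4 = 0.6
  ((¬p ∨ ¬(¬q ⊃ p)) ⊃ ¬p): min(1, 1 − 0.6 + 0.6) = 1
  ¬p: Łukasiewicz ¬ gives 1 − 0.4 = 0.6
  ¬¬p: Łukasiewicz ¬ gives 1 − 0.6 = 0.4
  ¬¬¬p: Łukasiewicz ¬ gives 1 − 0.4 = 0.6
  (((¬p ∨ ¬(¬q ⊃ p)) ⊃ ¬p) ∧ ¬¬¬p) = min(1, 0.6) = 0.6
  Łukasiewicz value = 0.6
Difference: 0 − 0.6 = -0.60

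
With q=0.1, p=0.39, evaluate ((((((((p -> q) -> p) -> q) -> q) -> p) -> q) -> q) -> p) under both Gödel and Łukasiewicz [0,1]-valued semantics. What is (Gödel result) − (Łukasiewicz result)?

Gödel evaluation:
  (p -> q): 0.39 > 0.1, so result = 0.1
  ((p -> q) -> p): 0.1 ≤ 0.39, so result = 1
  (((p -> q) -> p) -> q): 1 > 0.1, so result = 0.1
  ((((p -> q) -> p) -> q) -> q): 0.1 ≤ 0.1, so result = 1
  (((((p -> q) -> p) -> q) -> q) -> p): 1 > 0.39, so result = 0.39
  ((((((p -> q) -> p) -> q) -> q) -> p) -> q): 0.39 > 0.1, so result = 0.1
  (((((((p -> q) -> p) -> q) -> q) -> p) -> q) -> q): 0.1 ≤ 0.1, so result = 1
  ((((((((p -> q) -> p) -> q) -> q) -> p) -> q) -> q) -> p): 1 > 0.39, so result = 0.39
  Gödel value = 0.39
Łukasiewicz evaluation:
  (p -> q): min(1, 1 − 0.39 + 0.1) = 0.71
  ((p -> q) -> p): min(1, 1 − 0.71 + 0.39) = 0.68
  (((p -> q) -> p) -> q): min(1, 1 − 0.68 + 0.1) = 0.42
  ((((p -> q) -> p) -> q) -> q): min(1, 1 − 0.42 + 0.1) = 0.68
  (((((p -> q) -> p) -> q) -> q) -> p): min(1, 1 − 0.68 + 0.39) = 0.71
  ((((((p -> q) -> p) -> q) -> q) -> p) -> q): min(1, 1 − 0.71 + 0.1) = 0.39
  (((((((p -> q) -> p) -> q) -> q) -> p) -> q) -> q): min(1, 1 − 0.39 + 0.1) = 0.71
  ((((((((p -> q) -> p) -> q) -> q) -> p) -> q) -> q) -> p): min(1, 1 − 0.71 + 0.39) = 0.68
  Łukasiewicz value = 0.68
Difference: 0.39 − 0.68 = -0.29

-0.29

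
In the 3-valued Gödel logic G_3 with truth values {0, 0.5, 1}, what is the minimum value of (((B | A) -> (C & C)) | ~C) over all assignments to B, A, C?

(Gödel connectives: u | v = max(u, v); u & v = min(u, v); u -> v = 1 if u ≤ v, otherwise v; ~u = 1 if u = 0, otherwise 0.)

The minimum is attained at B = 0, A = 1, C = 0.5:
  (B | A) = max(0, 1) = 1
  (C & C) = min(0.5, 0.5) = 0.5
  ((B | A) -> (C & C)): 1 > 0.5, so result = 0.5
  ~C: Gödel ¬ of 0.5 = 0 (operand ≠ 0)
  (((B | A) -> (C & C)) | ~C) = max(0.5, 0) = 0.5
Checking all 27 assignments confirms none give a value below 0.50.

0.50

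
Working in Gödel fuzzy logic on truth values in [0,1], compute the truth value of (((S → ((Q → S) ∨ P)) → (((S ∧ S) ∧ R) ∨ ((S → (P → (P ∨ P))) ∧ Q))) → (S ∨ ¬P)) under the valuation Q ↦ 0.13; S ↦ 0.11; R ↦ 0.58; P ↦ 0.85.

0.11

(Q → S): 0.13 > 0.11, so result = 0.11
((Q → S) ∨ P) = max(0.11, 0.85) = 0.85
(S → ((Q → S) ∨ P)): 0.11 ≤ 0.85, so result = 1
(S ∧ S) = min(0.11, 0.11) = 0.11
((S ∧ S) ∧ R) = min(0.11, 0.58) = 0.11
(P ∨ P) = max(0.85, 0.85) = 0.85
(P → (P ∨ P)): 0.85 ≤ 0.85, so result = 1
(S → (P → (P ∨ P))): 0.11 ≤ 1, so result = 1
((S → (P → (P ∨ P))) ∧ Q) = min(1, 0.13) = 0.13
(((S ∧ S) ∧ R) ∨ ((S → (P → (P ∨ P))) ∧ Q)) = max(0.11, 0.13) = 0.13
((S → ((Q → S) ∨ P)) → (((S ∧ S) ∧ R) ∨ ((S → (P → (P ∨ P))) ∧ Q))): 1 > 0.13, so result = 0.13
¬P: Gödel ¬ of 0.85 = 0 (operand ≠ 0)
(S ∨ ¬P) = max(0.11, 0) = 0.11
(((S → ((Q → S) ∨ P)) → (((S ∧ S) ∧ R) ∨ ((S → (P → (P ∨ P))) ∧ Q))) → (S ∨ ¬P)): 0.13 > 0.11, so result = 0.11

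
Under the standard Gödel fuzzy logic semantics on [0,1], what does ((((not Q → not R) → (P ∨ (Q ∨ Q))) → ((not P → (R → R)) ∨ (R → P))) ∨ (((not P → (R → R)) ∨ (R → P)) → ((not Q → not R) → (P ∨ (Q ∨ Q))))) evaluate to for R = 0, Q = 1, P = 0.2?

not Q: Gödel ¬ of 1 = 0 (operand ≠ 0)
not R: Gödel ¬ of 0 = 1 (operand is 0)
(not Q → not R): 0 ≤ 1, so result = 1
(Q ∨ Q) = max(1, 1) = 1
(P ∨ (Q ∨ Q)) = max(0.2, 1) = 1
((not Q → not R) → (P ∨ (Q ∨ Q))): 1 ≤ 1, so result = 1
not P: Gödel ¬ of 0.2 = 0 (operand ≠ 0)
(R → R): 0 ≤ 0, so result = 1
(not P → (R → R)): 0 ≤ 1, so result = 1
(R → P): 0 ≤ 0.2, so result = 1
((not P → (R → R)) ∨ (R → P)) = max(1, 1) = 1
(((not Q → not R) → (P ∨ (Q ∨ Q))) → ((not P → (R → R)) ∨ (R → P))): 1 ≤ 1, so result = 1
not P: Gödel ¬ of 0.2 = 0 (operand ≠ 0)
(R → R): 0 ≤ 0, so result = 1
(not P → (R → R)): 0 ≤ 1, so result = 1
(R → P): 0 ≤ 0.2, so result = 1
((not P → (R → R)) ∨ (R → P)) = max(1, 1) = 1
not Q: Gödel ¬ of 1 = 0 (operand ≠ 0)
not R: Gödel ¬ of 0 = 1 (operand is 0)
(not Q → not R): 0 ≤ 1, so result = 1
(Q ∨ Q) = max(1, 1) = 1
(P ∨ (Q ∨ Q)) = max(0.2, 1) = 1
((not Q → not R) → (P ∨ (Q ∨ Q))): 1 ≤ 1, so result = 1
(((not P → (R → R)) ∨ (R → P)) → ((not Q → not R) → (P ∨ (Q ∨ Q)))): 1 ≤ 1, so result = 1
((((not Q → not R) → (P ∨ (Q ∨ Q))) → ((not P → (R → R)) ∨ (R → P))) ∨ (((not P → (R → R)) ∨ (R → P)) → ((not Q → not R) → (P ∨ (Q ∨ Q))))) = max(1, 1) = 1

1.00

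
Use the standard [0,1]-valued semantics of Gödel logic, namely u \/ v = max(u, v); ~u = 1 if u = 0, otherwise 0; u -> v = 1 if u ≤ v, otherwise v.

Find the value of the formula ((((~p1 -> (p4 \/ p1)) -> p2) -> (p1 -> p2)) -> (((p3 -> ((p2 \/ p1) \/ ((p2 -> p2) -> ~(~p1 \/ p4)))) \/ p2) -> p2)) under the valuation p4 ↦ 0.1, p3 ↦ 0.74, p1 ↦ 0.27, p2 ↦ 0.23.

~p1: Gödel ¬ of 0.27 = 0 (operand ≠ 0)
(p4 \/ p1) = max(0.1, 0.27) = 0.27
(~p1 -> (p4 \/ p1)): 0 ≤ 0.27, so result = 1
((~p1 -> (p4 \/ p1)) -> p2): 1 > 0.23, so result = 0.23
(p1 -> p2): 0.27 > 0.23, so result = 0.23
(((~p1 -> (p4 \/ p1)) -> p2) -> (p1 -> p2)): 0.23 ≤ 0.23, so result = 1
(p2 \/ p1) = max(0.23, 0.27) = 0.27
(p2 -> p2): 0.23 ≤ 0.23, so result = 1
~p1: Gödel ¬ of 0.27 = 0 (operand ≠ 0)
(~p1 \/ p4) = max(0, 0.1) = 0.1
~(~p1 \/ p4): Gödel ¬ of 0.1 = 0 (operand ≠ 0)
((p2 -> p2) -> ~(~p1 \/ p4)): 1 > 0, so result = 0
((p2 \/ p1) \/ ((p2 -> p2) -> ~(~p1 \/ p4))) = max(0.27, 0) = 0.27
(p3 -> ((p2 \/ p1) \/ ((p2 -> p2) -> ~(~p1 \/ p4)))): 0.74 > 0.27, so result = 0.27
((p3 -> ((p2 \/ p1) \/ ((p2 -> p2) -> ~(~p1 \/ p4)))) \/ p2) = max(0.27, 0.23) = 0.27
(((p3 -> ((p2 \/ p1) \/ ((p2 -> p2) -> ~(~p1 \/ p4)))) \/ p2) -> p2): 0.27 > 0.23, so result = 0.23
((((~p1 -> (p4 \/ p1)) -> p2) -> (p1 -> p2)) -> (((p3 -> ((p2 \/ p1) \/ ((p2 -> p2) -> ~(~p1 \/ p4)))) \/ p2) -> p2)): 1 > 0.23, so result = 0.23

0.23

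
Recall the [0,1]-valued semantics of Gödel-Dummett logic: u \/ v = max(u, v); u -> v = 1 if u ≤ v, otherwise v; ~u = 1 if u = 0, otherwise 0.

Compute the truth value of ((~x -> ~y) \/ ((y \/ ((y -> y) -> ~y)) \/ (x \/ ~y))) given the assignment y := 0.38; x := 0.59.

1.00

~x: Gödel ¬ of 0.59 = 0 (operand ≠ 0)
~y: Gödel ¬ of 0.38 = 0 (operand ≠ 0)
(~x -> ~y): 0 ≤ 0, so result = 1
(y -> y): 0.38 ≤ 0.38, so result = 1
~y: Gödel ¬ of 0.38 = 0 (operand ≠ 0)
((y -> y) -> ~y): 1 > 0, so result = 0
(y \/ ((y -> y) -> ~y)) = max(0.38, 0) = 0.38
~y: Gödel ¬ of 0.38 = 0 (operand ≠ 0)
(x \/ ~y) = max(0.59, 0) = 0.59
((y \/ ((y -> y) -> ~y)) \/ (x \/ ~y)) = max(0.38, 0.59) = 0.59
((~x -> ~y) \/ ((y \/ ((y -> y) -> ~y)) \/ (x \/ ~y))) = max(1, 0.59) = 1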